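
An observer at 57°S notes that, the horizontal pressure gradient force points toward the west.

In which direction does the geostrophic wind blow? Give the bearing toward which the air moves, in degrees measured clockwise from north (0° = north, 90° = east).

180°

The pressure-gradient force points toward the west (bearing 270°).
Geostrophic balance: in the Southern Hemisphere the Coriolis force deflects motion to the left, so the geostrophic wind blows 90° to the left of the pressure-gradient force (low pressure on the right).
Rotating 270° by 90° counterclockwise gives 180° — the wind blows toward the south.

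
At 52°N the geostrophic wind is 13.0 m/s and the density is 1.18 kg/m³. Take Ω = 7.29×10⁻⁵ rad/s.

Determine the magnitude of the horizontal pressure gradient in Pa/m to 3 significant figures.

Coriolis parameter at 52°N:
f = 2Ω sin φ = 2 × 7.29×10⁻⁵ × sin 52° = 1.15×10⁻⁴ s⁻¹
Geostrophic balance rearranged: |∂P/∂n| = f ρ V_g
|∂P/∂n| = 1.15×10⁻⁴ × 1.18 × 13.0 = 1.76×10⁻³ Pa/m

1.76×10⁻³ Pa/m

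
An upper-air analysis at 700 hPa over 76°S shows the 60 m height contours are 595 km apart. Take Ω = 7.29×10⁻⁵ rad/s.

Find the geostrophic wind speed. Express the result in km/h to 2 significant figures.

25 km/h

Coriolis parameter at 76°S:
f = 2Ω sin φ = 2 × 7.29×10⁻⁵ × sin 76° = 1.41×10⁻⁴ s⁻¹
Height gradient: |∂Z/∂n| = 60 m / 595000 m = 1.01×10⁻⁴
On a pressure surface, geostrophic balance gives V_g = (g/f)|∂Z/∂n|:
V_g = 9.81 × 1.01×10⁻⁴ / 1.41×10⁻⁴ = 6.99 m/s
Converting: 6.99 m/s × 3.6 = 25 km/h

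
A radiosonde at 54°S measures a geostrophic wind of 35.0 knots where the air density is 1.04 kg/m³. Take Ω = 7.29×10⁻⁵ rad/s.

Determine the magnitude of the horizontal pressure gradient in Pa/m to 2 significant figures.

2.2×10⁻³ Pa/m

Coriolis parameter at 54°S:
f = 2Ω sin φ = 2 × 7.29×10⁻⁵ × sin 54° = 1.18×10⁻⁴ s⁻¹
Wind speed in SI: 35.0 knots = 18.0 m/s
Geostrophic balance rearranged: |∂P/∂n| = f ρ V_g
|∂P/∂n| = 1.18×10⁻⁴ × 1.04 × 18.0 = 2.21×10⁻³ Pa/m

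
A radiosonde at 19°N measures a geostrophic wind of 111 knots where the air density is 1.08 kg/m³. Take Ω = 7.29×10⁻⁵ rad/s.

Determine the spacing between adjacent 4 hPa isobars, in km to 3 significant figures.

137 km

Coriolis parameter at 19°N:
f = 2Ω sin φ = 2 × 7.29×10⁻⁵ × sin 19° = 4.75×10⁻⁵ s⁻¹
Wind speed in SI: 111 knots = 57.1 m/s
Geostrophic balance rearranged: |∂P/∂n| = f ρ V_g
|∂P/∂n| = 4.75×10⁻⁵ × 1.08 × 57.1 = 2.93×10⁻³ Pa/m
Isobar spacing: Δn = ΔP/|∂P/∂n| = 400 Pa / 2.93×10⁻³ Pa/m = 136639 m ≈ 137 km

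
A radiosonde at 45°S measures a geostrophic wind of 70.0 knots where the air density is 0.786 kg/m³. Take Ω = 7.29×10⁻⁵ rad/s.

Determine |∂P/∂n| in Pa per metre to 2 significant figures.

2.9×10⁻³ Pa/m

Coriolis parameter at 45°S:
f = 2Ω sin φ = 2 × 7.29×10⁻⁵ × sin 45° = 1.03×10⁻⁴ s⁻¹
Wind speed in SI: 70.0 knots = 36.0 m/s
Geostrophic balance rearranged: |∂P/∂n| = f ρ V_g
|∂P/∂n| = 1.03×10⁻⁴ × 0.786 × 36.0 = 2.92×10⁻³ Pa/m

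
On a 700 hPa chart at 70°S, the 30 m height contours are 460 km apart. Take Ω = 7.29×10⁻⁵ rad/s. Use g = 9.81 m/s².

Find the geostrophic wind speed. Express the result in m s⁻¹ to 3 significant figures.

4.67 m s⁻¹

Coriolis parameter at 70°S:
f = 2Ω sin φ = 2 × 7.29×10⁻⁵ × sin 70° = 1.37×10⁻⁴ s⁻¹
Height gradient: |∂Z/∂n| = 30 m / 460000 m = 6.52×10⁻⁵
On a pressure surface, geostrophic balance gives V_g = (g/f)|∂Z/∂n|:
V_g = 9.81 × 6.52×10⁻⁵ / 1.37×10⁻⁴ = 4.67 m/s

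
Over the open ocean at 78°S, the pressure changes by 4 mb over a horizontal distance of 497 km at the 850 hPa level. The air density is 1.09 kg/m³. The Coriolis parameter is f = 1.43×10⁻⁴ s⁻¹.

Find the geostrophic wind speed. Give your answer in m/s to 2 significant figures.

5.2 m/s

Pressure gradient: |∂P/∂n| = 400 Pa / 497000 m = 8.05×10⁻⁴ Pa/m
Geostrophic balance (pressure-gradient force = Coriolis force):
V_g = (1/(fρ)) |∂P/∂n| = 8.05×10⁻⁴ / (1.43×10⁻⁴ × 1.09) = 5.16 m/s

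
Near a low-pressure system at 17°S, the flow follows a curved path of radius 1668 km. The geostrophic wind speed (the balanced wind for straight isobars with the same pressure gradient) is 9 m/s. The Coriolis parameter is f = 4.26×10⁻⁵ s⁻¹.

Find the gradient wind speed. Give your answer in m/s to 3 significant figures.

Around a low, centrifugal force acts outward with Coriolis, so pressure-gradient force balances both:
(1/ρ)|∂P/∂n| = fV + V²/R  →  V² + fR·V − fR·V_g = 0
With fR = 4.26×10⁻⁵ × 1668×10³ m = 71.1 m/s:
V = [−fR + √((fR)² + 4 fR V_g)]/2 = [−71.1 + √(71.1² + 4×71.1×9)]/2 = 8.08 m/s
Subgeostrophic (V < V_g = 9 m/s), as expected around a low.

8.08 m/s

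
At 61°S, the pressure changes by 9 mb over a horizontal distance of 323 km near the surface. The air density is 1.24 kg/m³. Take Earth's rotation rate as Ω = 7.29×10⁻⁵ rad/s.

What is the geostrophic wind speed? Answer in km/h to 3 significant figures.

63.4 km/h

Coriolis parameter at 61°S:
f = 2Ω sin φ = 2 × 7.29×10⁻⁵ × sin 61° = 1.28×10⁻⁴ s⁻¹
Pressure gradient: |∂P/∂n| = 900 Pa / 323000 m = 2.79×10⁻³ Pa/m
Geostrophic balance (pressure-gradient force = Coriolis force):
V_g = (1/(fρ)) |∂P/∂n| = 2.79×10⁻³ / (1.28×10⁻⁴ × 1.24) = 17.6 m/s
Converting: 17.6 m/s × 3.6 = 63.4 km/h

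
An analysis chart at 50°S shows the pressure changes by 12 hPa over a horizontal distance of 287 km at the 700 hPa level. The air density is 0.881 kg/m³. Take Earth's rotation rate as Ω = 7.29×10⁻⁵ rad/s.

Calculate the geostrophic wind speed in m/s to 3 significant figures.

42.5 m/s

Coriolis parameter at 50°S:
f = 2Ω sin φ = 2 × 7.29×10⁻⁵ × sin 50° = 1.12×10⁻⁴ s⁻¹
Pressure gradient: |∂P/∂n| = 1200 Pa / 287000 m = 4.18×10⁻³ Pa/m
Geostrophic balance (pressure-gradient force = Coriolis force):
V_g = (1/(fρ)) |∂P/∂n| = 4.18×10⁻³ / (1.12×10⁻⁴ × 0.881) = 42.5 m/s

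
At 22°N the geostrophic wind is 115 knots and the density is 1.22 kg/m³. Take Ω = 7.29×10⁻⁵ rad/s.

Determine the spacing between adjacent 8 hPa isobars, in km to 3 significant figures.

Coriolis parameter at 22°N:
f = 2Ω sin φ = 2 × 7.29×10⁻⁵ × sin 22° = 5.46×10⁻⁵ s⁻¹
Wind speed in SI: 115 knots = 59.2 m/s
Geostrophic balance rearranged: |∂P/∂n| = f ρ V_g
|∂P/∂n| = 5.46×10⁻⁵ × 1.22 × 59.2 = 3.94×10⁻³ Pa/m
Isobar spacing: Δn = ΔP/|∂P/∂n| = 800 Pa / 3.94×10⁻³ Pa/m = 202937 m ≈ 203 km

203 km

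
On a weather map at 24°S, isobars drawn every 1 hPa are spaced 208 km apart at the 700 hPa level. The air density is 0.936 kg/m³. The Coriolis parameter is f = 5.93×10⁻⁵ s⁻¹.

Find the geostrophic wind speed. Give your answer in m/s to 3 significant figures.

8.66 m/s

Pressure gradient: |∂P/∂n| = 100 Pa / 208000 m = 4.81×10⁻⁴ Pa/m
Geostrophic balance (pressure-gradient force = Coriolis force):
V_g = (1/(fρ)) |∂P/∂n| = 4.81×10⁻⁴ / (5.93×10⁻⁵ × 0.936) = 8.66 m/s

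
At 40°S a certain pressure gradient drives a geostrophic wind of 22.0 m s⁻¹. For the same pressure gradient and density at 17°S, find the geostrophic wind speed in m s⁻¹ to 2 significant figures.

With the same pressure gradient and density, V_g ∝ 1/f ∝ 1/sin φ.
V₂ = V₁ · sin φ₁ / sin φ₂ = 22.0 × sin 40° / sin 17°
V₂ = 22.0 × 0.6428/0.2924 = 48 m s⁻¹

48 m s⁻¹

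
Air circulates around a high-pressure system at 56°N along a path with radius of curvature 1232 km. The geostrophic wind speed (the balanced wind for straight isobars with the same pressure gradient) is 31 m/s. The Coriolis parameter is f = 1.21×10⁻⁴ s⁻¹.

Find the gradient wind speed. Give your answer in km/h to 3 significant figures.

Around a high, pressure-gradient force acts outward with centrifugal, so Coriolis balances both:
fV = (1/ρ)|∂P/∂n| + V²/R  →  V² − fR·V + fR·V_g = 0
With fR = 1.21×10⁻⁴ × 1232×10³ m = 149 m/s:
V = [fR − √((fR)² − 4 fR V_g)]/2 = [149 − √(149² − 4×149×31)]/2 = 44 m/s
Supergeostrophic (V > V_g = 31 m/s), as expected around a high.
Converting: 44 m/s × 3.6 = 158 km/h

158 km/h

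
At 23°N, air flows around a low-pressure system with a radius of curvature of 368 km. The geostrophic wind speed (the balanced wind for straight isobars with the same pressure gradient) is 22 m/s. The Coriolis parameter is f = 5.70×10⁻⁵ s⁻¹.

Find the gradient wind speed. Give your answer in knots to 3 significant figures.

26.1 knots

Around a low, centrifugal force acts outward with Coriolis, so pressure-gradient force balances both:
(1/ρ)|∂P/∂n| = fV + V²/R  →  V² + fR·V − fR·V_g = 0
With fR = 5.70×10⁻⁵ × 368×10³ m = 21.0 m/s:
V = [−fR + √((fR)² + 4 fR V_g)]/2 = [−21.0 + √(21.0² + 4×21.0×22)]/2 = 13.4 m/s
Subgeostrophic (V < V_g = 22 m/s), as expected around a low.
Converting: 13.4 m/s × 1.944 = 26.1 knots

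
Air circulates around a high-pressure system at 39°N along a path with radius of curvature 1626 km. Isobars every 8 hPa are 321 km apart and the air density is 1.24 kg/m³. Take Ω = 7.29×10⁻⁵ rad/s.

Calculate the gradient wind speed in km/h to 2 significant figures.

96 km/h

Coriolis parameter at 39°N:
f = 2Ω sin φ = 2 × 7.29×10⁻⁵ × sin 39° = 9.18×10⁻⁵ s⁻¹
Pressure gradient: |∂P/∂n| = 800 Pa / 321000 m = 2.49×10⁻³ Pa/m
Geostrophic speed: V_g = |∂P/∂n|/(fρ) = 2.49×10⁻³/(9.18×10⁻⁵ × 1.24) = 21.9 m/s
Around a high, pressure-gradient force acts outward with centrifugal, so Coriolis balances both:
fV = (1/ρ)|∂P/∂n| + V²/R  →  V² − fR·V + fR·V_g = 0
With fR = 9.18×10⁻⁵ × 1626×10³ m = 149 m/s:
V = [fR − √((fR)² − 4 fR V_g)]/2 = [149 − √(149² − 4×149×21.9)]/2 = 26.7 m/s
Supergeostrophic (V > V_g = 21.9 m/s), as expected around a high.
Converting: 26.7 m/s × 3.6 = 96 km/h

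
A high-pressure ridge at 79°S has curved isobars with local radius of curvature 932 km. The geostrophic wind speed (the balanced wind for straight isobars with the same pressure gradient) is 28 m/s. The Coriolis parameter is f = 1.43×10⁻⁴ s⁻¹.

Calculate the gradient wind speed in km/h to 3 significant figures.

144 km/h

Around a high, pressure-gradient force acts outward with centrifugal, so Coriolis balances both:
fV = (1/ρ)|∂P/∂n| + V²/R  →  V² − fR·V + fR·V_g = 0
With fR = 1.43×10⁻⁴ × 932×10³ m = 133 m/s:
V = [fR − √((fR)² − 4 fR V_g)]/2 = [133 − √(133² − 4×133×28)]/2 = 40 m/s
Supergeostrophic (V > V_g = 28 m/s), as expected around a high.
Converting: 40 m/s × 3.6 = 144 km/h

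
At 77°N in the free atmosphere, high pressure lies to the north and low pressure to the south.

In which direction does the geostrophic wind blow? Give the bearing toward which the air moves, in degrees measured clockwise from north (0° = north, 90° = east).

270°

The pressure-gradient force points toward the south (bearing 180°).
Geostrophic balance: in the Northern Hemisphere the Coriolis force deflects motion to the right, so the geostrophic wind blows 90° to the right of the pressure-gradient force (low pressure on the left).
Rotating 180° by 90° clockwise gives 270° — the wind blows toward the west.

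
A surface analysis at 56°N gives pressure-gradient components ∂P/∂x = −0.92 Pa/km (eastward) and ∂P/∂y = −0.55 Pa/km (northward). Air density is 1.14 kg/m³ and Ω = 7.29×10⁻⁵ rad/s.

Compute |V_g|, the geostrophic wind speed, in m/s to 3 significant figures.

Coriolis parameter at 56°N:
f = 2Ω sin φ = 2 × 7.29×10⁻⁵ × sin 56° = 1.21×10⁻⁴ s⁻¹
Component geostrophic relations (x east, y north):
u_g = −(1/(fρ)) ∂P/∂y,  v_g = (1/(fρ)) ∂P/∂x
u_g = −(−0.55×10⁻³)/(1.21×10⁻⁴ × 1.14) = 3.99 m/s;  v_g = (−0.92×10⁻³)/(1.21×10⁻⁴ × 1.14) = −6.68 m/s
|V_g| = √(u_g² + v_g²) = 7.78 m/s

7.78 m/s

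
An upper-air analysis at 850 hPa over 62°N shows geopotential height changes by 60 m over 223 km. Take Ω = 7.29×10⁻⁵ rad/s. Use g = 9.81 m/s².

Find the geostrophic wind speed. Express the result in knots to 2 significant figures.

40 knots

Coriolis parameter at 62°N:
f = 2Ω sin φ = 2 × 7.29×10⁻⁵ × sin 62° = 1.29×10⁻⁴ s⁻¹
Height gradient: |∂Z/∂n| = 60 m / 223000 m = 2.69×10⁻⁴
On a pressure surface, geostrophic balance gives V_g = (g/f)|∂Z/∂n|:
V_g = 9.81 × 2.69×10⁻⁴ / 1.29×10⁻⁴ = 20.5 m/s
Converting: 20.5 m/s × 1.944 = 40 knots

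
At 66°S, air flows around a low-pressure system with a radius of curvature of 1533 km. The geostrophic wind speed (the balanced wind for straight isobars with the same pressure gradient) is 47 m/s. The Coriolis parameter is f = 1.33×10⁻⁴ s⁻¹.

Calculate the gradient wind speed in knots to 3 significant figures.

Around a low, centrifugal force acts outward with Coriolis, so pressure-gradient force balances both:
(1/ρ)|∂P/∂n| = fV + V²/R  →  V² + fR·V − fR·V_g = 0
With fR = 1.33×10⁻⁴ × 1533×10³ m = 204 m/s:
V = [−fR + √((fR)² + 4 fR V_g)]/2 = [−204 + √(204² + 4×204×47)]/2 = 39.4 m/s
Subgeostrophic (V < V_g = 47 m/s), as expected around a low.
Converting: 39.4 m/s × 1.944 = 76.6 knots

76.6 knots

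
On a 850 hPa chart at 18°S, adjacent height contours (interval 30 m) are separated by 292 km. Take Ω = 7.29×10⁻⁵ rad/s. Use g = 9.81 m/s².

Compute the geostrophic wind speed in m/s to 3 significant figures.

Coriolis parameter at 18°S:
f = 2Ω sin φ = 2 × 7.29×10⁻⁵ × sin 18° = 4.51×10⁻⁵ s⁻¹
Height gradient: |∂Z/∂n| = 30 m / 292000 m = 1.03×10⁻⁴
On a pressure surface, geostrophic balance gives V_g = (g/f)|∂Z/∂n|:
V_g = 9.81 × 1.03×10⁻⁴ / 4.51×10⁻⁵ = 22.4 m/s

22.4 m/s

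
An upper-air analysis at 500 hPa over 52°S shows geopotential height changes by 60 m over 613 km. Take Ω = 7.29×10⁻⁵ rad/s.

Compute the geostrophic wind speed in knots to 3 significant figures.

Coriolis parameter at 52°S:
f = 2Ω sin φ = 2 × 7.29×10⁻⁵ × sin 52° = 1.15×10⁻⁴ s⁻¹
Height gradient: |∂Z/∂n| = 60 m / 613000 m = 9.79×10⁻⁵
On a pressure surface, geostrophic balance gives V_g = (g/f)|∂Z/∂n|:
V_g = 9.81 × 9.79×10⁻⁵ / 1.15×10⁻⁴ = 8.36 m/s
Converting: 8.36 m/s × 1.944 = 16.2 knots

16.2 knots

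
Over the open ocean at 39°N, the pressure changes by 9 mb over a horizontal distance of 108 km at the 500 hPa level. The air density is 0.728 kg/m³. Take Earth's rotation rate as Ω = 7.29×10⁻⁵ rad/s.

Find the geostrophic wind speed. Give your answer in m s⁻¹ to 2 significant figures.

120 m s⁻¹

Coriolis parameter at 39°N:
f = 2Ω sin φ = 2 × 7.29×10⁻⁵ × sin 39° = 9.18×10⁻⁵ s⁻¹
Pressure gradient: |∂P/∂n| = 900 Pa / 108000 m = 8.33×10⁻³ Pa/m
Geostrophic balance (pressure-gradient force = Coriolis force):
V_g = (1/(fρ)) |∂P/∂n| = 8.33×10⁻³ / (9.18×10⁻⁵ × 0.728) = 125 m/s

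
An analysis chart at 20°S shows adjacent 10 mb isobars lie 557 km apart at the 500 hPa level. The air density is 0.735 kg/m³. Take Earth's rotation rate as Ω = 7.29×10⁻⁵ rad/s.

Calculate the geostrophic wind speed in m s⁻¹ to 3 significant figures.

Coriolis parameter at 20°S:
f = 2Ω sin φ = 2 × 7.29×10⁻⁵ × sin 20° = 4.99×10⁻⁵ s⁻¹
Pressure gradient: |∂P/∂n| = 1000 Pa / 557000 m = 1.80×10⁻³ Pa/m
Geostrophic balance (pressure-gradient force = Coriolis force):
V_g = (1/(fρ)) |∂P/∂n| = 1.80×10⁻³ / (4.99×10⁻⁵ × 0.735) = 49.0 m/s

49.0 m s⁻¹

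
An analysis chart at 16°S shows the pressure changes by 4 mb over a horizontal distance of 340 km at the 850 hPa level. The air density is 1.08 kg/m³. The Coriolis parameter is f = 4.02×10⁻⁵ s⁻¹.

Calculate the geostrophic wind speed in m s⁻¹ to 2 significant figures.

Pressure gradient: |∂P/∂n| = 400 Pa / 340000 m = 1.18×10⁻³ Pa/m
Geostrophic balance (pressure-gradient force = Coriolis force):
V_g = (1/(fρ)) |∂P/∂n| = 1.18×10⁻³ / (4.02×10⁻⁵ × 1.08) = 27.1 m/s

27 m s⁻¹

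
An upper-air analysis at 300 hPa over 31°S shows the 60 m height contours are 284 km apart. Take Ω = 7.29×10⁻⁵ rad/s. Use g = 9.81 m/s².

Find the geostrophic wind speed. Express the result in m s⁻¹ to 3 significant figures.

Coriolis parameter at 31°S:
f = 2Ω sin φ = 2 × 7.29×10⁻⁵ × sin 31° = 7.51×10⁻⁵ s⁻¹
Height gradient: |∂Z/∂n| = 60 m / 284000 m = 2.11×10⁻⁴
On a pressure surface, geostrophic balance gives V_g = (g/f)|∂Z/∂n|:
V_g = 9.81 × 2.11×10⁻⁴ / 7.51×10⁻⁵ = 27.6 m/s

27.6 m s⁻¹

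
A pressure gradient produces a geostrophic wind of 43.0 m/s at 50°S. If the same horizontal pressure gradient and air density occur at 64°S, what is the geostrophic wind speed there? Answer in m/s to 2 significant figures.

With the same pressure gradient and density, V_g ∝ 1/f ∝ 1/sin φ.
V₂ = V₁ · sin φ₁ / sin φ₂ = 43.0 × sin 50° / sin 64°
V₂ = 43.0 × 0.7660/0.8988 = 37 m/s

37 m/s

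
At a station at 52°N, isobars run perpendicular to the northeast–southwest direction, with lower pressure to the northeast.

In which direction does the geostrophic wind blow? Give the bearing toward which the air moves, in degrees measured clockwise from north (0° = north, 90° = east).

135°

The pressure-gradient force points toward the northeast (bearing 045°).
Geostrophic balance: in the Northern Hemisphere the Coriolis force deflects motion to the right, so the geostrophic wind blows 90° to the right of the pressure-gradient force (low pressure on the left).
Rotating 045° by 90° clockwise gives 135° — the wind blows toward the southeast.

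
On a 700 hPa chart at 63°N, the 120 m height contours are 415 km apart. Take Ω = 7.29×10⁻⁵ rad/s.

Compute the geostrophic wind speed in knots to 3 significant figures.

Coriolis parameter at 63°N:
f = 2Ω sin φ = 2 × 7.29×10⁻⁵ × sin 63° = 1.30×10⁻⁴ s⁻¹
Height gradient: |∂Z/∂n| = 120 m / 415000 m = 2.89×10⁻⁴
On a pressure surface, geostrophic balance gives V_g = (g/f)|∂Z/∂n|:
V_g = 9.81 × 2.89×10⁻⁴ / 1.30×10⁻⁴ = 21.8 m/s
Converting: 21.8 m/s × 1.944 = 42.4 knots

42.4 knots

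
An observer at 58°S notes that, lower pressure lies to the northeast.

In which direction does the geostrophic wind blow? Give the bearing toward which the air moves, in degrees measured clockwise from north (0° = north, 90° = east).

315°

The pressure-gradient force points toward the northeast (bearing 045°).
Geostrophic balance: in the Southern Hemisphere the Coriolis force deflects motion to the left, so the geostrophic wind blows 90° to the left of the pressure-gradient force (low pressure on the right).
Rotating 045° by 90° counterclockwise gives 315° — the wind blows toward the northwest.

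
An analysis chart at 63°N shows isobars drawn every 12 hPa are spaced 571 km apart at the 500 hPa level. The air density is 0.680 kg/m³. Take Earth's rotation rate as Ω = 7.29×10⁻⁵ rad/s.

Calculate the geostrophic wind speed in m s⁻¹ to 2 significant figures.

24 m s⁻¹

Coriolis parameter at 63°N:
f = 2Ω sin φ = 2 × 7.29×10⁻⁵ × sin 63° = 1.30×10⁻⁴ s⁻¹
Pressure gradient: |∂P/∂n| = 1200 Pa / 571000 m = 2.10×10⁻³ Pa/m
Geostrophic balance (pressure-gradient force = Coriolis force):
V_g = (1/(fρ)) |∂P/∂n| = 2.10×10⁻³ / (1.30×10⁻⁴ × 0.680) = 23.8 m/s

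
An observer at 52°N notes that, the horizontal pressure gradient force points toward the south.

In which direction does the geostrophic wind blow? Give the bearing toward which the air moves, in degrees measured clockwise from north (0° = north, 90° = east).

The pressure-gradient force points toward the south (bearing 180°).
Geostrophic balance: in the Northern Hemisphere the Coriolis force deflects motion to the right, so the geostrophic wind blows 90° to the right of the pressure-gradient force (low pressure on the left).
Rotating 180° by 90° clockwise gives 270° — the wind blows toward the west.

270°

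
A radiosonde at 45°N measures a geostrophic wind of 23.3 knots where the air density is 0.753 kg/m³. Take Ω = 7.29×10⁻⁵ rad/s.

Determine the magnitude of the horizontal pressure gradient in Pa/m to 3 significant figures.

Coriolis parameter at 45°N:
f = 2Ω sin φ = 2 × 7.29×10⁻⁵ × sin 45° = 1.03×10⁻⁴ s⁻¹
Wind speed in SI: 23.3 knots = 12.0 m/s
Geostrophic balance rearranged: |∂P/∂n| = f ρ V_g
|∂P/∂n| = 1.03×10⁻⁴ × 0.753 × 12.0 = 9.31×10⁻⁴ Pa/m

9.31×10⁻⁴ Pa/m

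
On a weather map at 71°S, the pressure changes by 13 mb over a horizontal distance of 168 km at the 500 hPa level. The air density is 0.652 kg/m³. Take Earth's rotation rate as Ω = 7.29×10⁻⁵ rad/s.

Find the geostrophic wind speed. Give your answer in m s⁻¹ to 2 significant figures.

86 m s⁻¹

Coriolis parameter at 71°S:
f = 2Ω sin φ = 2 × 7.29×10⁻⁵ × sin 71° = 1.38×10⁻⁴ s⁻¹
Pressure gradient: |∂P/∂n| = 1300 Pa / 168000 m = 7.74×10⁻³ Pa/m
Geostrophic balance (pressure-gradient force = Coriolis force):
V_g = (1/(fρ)) |∂P/∂n| = 7.74×10⁻³ / (1.38×10⁻⁴ × 0.652) = 86.1 m/s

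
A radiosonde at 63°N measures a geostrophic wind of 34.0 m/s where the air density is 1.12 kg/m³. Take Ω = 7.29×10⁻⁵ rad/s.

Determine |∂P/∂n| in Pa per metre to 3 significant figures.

Coriolis parameter at 63°N:
f = 2Ω sin φ = 2 × 7.29×10⁻⁵ × sin 63° = 1.30×10⁻⁴ s⁻¹
Geostrophic balance rearranged: |∂P/∂n| = f ρ V_g
|∂P/∂n| = 1.30×10⁻⁴ × 1.12 × 34.0 = 4.95×10⁻³ Pa/m

4.95×10⁻³ Pa/m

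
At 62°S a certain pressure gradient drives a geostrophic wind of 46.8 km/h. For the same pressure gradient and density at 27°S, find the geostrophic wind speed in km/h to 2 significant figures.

With the same pressure gradient and density, V_g ∝ 1/f ∝ 1/sin φ.
V₂ = V₁ · sin φ₁ / sin φ₂ = 46.8 × sin 62° / sin 27°
V₂ = 46.8 × 0.8829/0.4540 = 91 km/h

91 km/h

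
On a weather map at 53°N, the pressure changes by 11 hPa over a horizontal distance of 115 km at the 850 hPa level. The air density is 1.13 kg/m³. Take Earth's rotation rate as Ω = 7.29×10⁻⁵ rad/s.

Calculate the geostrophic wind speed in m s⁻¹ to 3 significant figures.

Coriolis parameter at 53°N:
f = 2Ω sin φ = 2 × 7.29×10⁻⁵ × sin 53° = 1.16×10⁻⁴ s⁻¹
Pressure gradient: |∂P/∂n| = 1100 Pa / 115000 m = 9.57×10⁻³ Pa/m
Geostrophic balance (pressure-gradient force = Coriolis force):
V_g = (1/(fρ)) |∂P/∂n| = 9.57×10⁻³ / (1.16×10⁻⁴ × 1.13) = 72.7 m/s

72.7 m s⁻¹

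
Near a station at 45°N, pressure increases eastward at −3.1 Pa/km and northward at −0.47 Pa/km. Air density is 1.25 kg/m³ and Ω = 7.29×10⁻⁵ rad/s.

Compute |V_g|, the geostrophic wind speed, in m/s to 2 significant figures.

Coriolis parameter at 45°N:
f = 2Ω sin φ = 2 × 7.29×10⁻⁵ × sin 45° = 1.03×10⁻⁴ s⁻¹
Component geostrophic relations (x east, y north):
u_g = −(1/(fρ)) ∂P/∂y,  v_g = (1/(fρ)) ∂P/∂x
u_g = −(−0.47×10⁻³)/(1.03×10⁻⁴ × 1.25) = 3.65 m/s;  v_g = (−3.1×10⁻³)/(1.03×10⁻⁴ × 1.25) = −24.1 m/s
|V_g| = √(u_g² + v_g²) = 24.3 m/s

24 m/s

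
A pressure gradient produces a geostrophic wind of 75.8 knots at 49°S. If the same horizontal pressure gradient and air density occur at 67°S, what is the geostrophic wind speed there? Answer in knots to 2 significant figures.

With the same pressure gradient and density, V_g ∝ 1/f ∝ 1/sin φ.
V₂ = V₁ · sin φ₁ / sin φ₂ = 75.8 × sin 49° / sin 67°
V₂ = 75.8 × 0.7547/0.9205 = 62 knots

62 knots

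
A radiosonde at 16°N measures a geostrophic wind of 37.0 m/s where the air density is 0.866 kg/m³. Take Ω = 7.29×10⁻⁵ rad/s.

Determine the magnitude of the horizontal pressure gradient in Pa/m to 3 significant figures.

Coriolis parameter at 16°N:
f = 2Ω sin φ = 2 × 7.29×10⁻⁵ × sin 16° = 4.02×10⁻⁵ s⁻¹
Geostrophic balance rearranged: |∂P/∂n| = f ρ V_g
|∂P/∂n| = 4.02×10⁻⁵ × 0.866 × 37.0 = 1.29×10⁻³ Pa/m

1.29×10⁻³ Pa/m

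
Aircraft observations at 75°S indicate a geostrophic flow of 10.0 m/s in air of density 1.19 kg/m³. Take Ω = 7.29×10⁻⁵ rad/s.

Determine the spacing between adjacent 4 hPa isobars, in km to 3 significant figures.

Coriolis parameter at 75°S:
f = 2Ω sin φ = 2 × 7.29×10⁻⁵ × sin 75° = 1.41×10⁻⁴ s⁻¹
Geostrophic balance rearranged: |∂P/∂n| = f ρ V_g
|∂P/∂n| = 1.41×10⁻⁴ × 1.19 × 10.0 = 1.68×10⁻³ Pa/m
Isobar spacing: Δn = ΔP/|∂P/∂n| = 400 Pa / 1.68×10⁻³ Pa/m = 238678 m ≈ 239 km

239 km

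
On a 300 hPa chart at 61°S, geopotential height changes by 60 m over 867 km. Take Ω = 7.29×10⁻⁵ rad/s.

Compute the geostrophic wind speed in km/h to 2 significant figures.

Coriolis parameter at 61°S:
f = 2Ω sin φ = 2 × 7.29×10⁻⁵ × sin 61° = 1.28×10⁻⁴ s⁻¹
Height gradient: |∂Z/∂n| = 60 m / 867000 m = 6.92×10⁻⁵
On a pressure surface, geostrophic balance gives V_g = (g/f)|∂Z/∂n|:
V_g = 9.81 × 6.92×10⁻⁵ / 1.28×10⁻⁴ = 5.32 m/s
Converting: 5.32 m/s × 3.6 = 19 km/h

19 km/h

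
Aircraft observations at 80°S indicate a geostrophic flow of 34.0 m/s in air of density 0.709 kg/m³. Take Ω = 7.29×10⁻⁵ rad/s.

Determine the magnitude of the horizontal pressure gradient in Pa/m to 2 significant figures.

3.5×10⁻³ Pa/m

Coriolis parameter at 80°S:
f = 2Ω sin φ = 2 × 7.29×10⁻⁵ × sin 80° = 1.44×10⁻⁴ s⁻¹
Geostrophic balance rearranged: |∂P/∂n| = f ρ V_g
|∂P/∂n| = 1.44×10⁻⁴ × 0.709 × 34.0 = 3.46×10⁻³ Pa/m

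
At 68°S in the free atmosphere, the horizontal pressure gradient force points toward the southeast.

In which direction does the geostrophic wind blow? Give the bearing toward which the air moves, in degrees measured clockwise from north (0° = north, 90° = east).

The pressure-gradient force points toward the southeast (bearing 135°).
Geostrophic balance: in the Southern Hemisphere the Coriolis force deflects motion to the left, so the geostrophic wind blows 90° to the left of the pressure-gradient force (low pressure on the right).
Rotating 135° by 90° counterclockwise gives 045° — the wind blows toward the northeast.

045°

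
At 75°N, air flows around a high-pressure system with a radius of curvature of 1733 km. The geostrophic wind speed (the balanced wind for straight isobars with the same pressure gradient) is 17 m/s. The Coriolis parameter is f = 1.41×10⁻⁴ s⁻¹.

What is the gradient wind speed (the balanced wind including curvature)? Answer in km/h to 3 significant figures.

66.2 km/h

Around a high, pressure-gradient force acts outward with centrifugal, so Coriolis balances both:
fV = (1/ρ)|∂P/∂n| + V²/R  →  V² − fR·V + fR·V_g = 0
With fR = 1.41×10⁻⁴ × 1733×10³ m = 244 m/s:
V = [fR − √((fR)² − 4 fR V_g)]/2 = [244 − √(244² − 4×244×17)]/2 = 18.4 m/s
Supergeostrophic (V > V_g = 17 m/s), as expected around a high.
Converting: 18.4 m/s × 3.6 = 66.2 km/h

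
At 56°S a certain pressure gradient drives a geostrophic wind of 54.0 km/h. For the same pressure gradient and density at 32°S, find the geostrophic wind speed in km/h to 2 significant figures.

With the same pressure gradient and density, V_g ∝ 1/f ∝ 1/sin φ.
V₂ = V₁ · sin φ₁ / sin φ₂ = 54.0 × sin 56° / sin 32°
V₂ = 54.0 × 0.8290/0.5299 = 84 km/h

84 km/h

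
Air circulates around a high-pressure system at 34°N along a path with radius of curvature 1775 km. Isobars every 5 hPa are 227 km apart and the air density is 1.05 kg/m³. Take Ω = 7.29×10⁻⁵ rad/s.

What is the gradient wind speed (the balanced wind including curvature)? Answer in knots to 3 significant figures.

65.1 knots

Coriolis parameter at 34°N:
f = 2Ω sin φ = 2 × 7.29×10⁻⁵ × sin 34° = 8.15×10⁻⁵ s⁻¹
Pressure gradient: |∂P/∂n| = 500 Pa / 227000 m = 2.20×10⁻³ Pa/m
Geostrophic speed: V_g = |∂P/∂n|/(fρ) = 2.20×10⁻³/(8.15×10⁻⁵ × 1.05) = 25.7 m/s
Around a high, pressure-gradient force acts outward with centrifugal, so Coriolis balances both:
fV = (1/ρ)|∂P/∂n| + V²/R  →  V² − fR·V + fR·V_g = 0
With fR = 8.15×10⁻⁵ × 1775×10³ m = 145 m/s:
V = [fR − √((fR)² − 4 fR V_g)]/2 = [145 − √(145² − 4×145×25.7)]/2 = 33.5 m/s
Supergeostrophic (V > V_g = 25.7 m/s), as expected around a high.
Converting: 33.5 m/s × 1.944 = 65.1 knots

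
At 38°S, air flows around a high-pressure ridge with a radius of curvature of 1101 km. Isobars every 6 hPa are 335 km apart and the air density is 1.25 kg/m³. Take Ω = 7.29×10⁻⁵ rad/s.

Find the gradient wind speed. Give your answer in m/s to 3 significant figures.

Coriolis parameter at 38°S:
f = 2Ω sin φ = 2 × 7.29×10⁻⁵ × sin 38° = 8.98×10⁻⁵ s⁻¹
Pressure gradient: |∂P/∂n| = 600 Pa / 335000 m = 1.79×10⁻³ Pa/m
Geostrophic speed: V_g = |∂P/∂n|/(fρ) = 1.79×10⁻³/(8.98×10⁻⁵ × 1.25) = 16.0 m/s
Around a high, pressure-gradient force acts outward with centrifugal, so Coriolis balances both:
fV = (1/ρ)|∂P/∂n| + V²/R  →  V² − fR·V + fR·V_g = 0
With fR = 8.98×10⁻⁵ × 1101×10³ m = 98.8 m/s:
V = [fR − √((fR)² − 4 fR V_g)]/2 = [98.8 − √(98.8² − 4×98.8×16)]/2 = 20 m/s
Supergeostrophic (V > V_g = 16 m/s), as expected around a high.

20.0 m/s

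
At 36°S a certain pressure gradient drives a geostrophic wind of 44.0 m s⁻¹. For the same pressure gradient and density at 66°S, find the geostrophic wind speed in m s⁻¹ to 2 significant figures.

28 m s⁻¹

With the same pressure gradient and density, V_g ∝ 1/f ∝ 1/sin φ.
V₂ = V₁ · sin φ₁ / sin φ₂ = 44.0 × sin 36° / sin 66°
V₂ = 44.0 × 0.5878/0.9135 = 28 m s⁻¹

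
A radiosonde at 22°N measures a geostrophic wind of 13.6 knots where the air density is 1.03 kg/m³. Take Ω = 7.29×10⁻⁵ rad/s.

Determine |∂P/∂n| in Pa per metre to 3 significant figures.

Coriolis parameter at 22°N:
f = 2Ω sin φ = 2 × 7.29×10⁻⁵ × sin 22° = 5.46×10⁻⁵ s⁻¹
Wind speed in SI: 13.6 knots = 7.00 m/s
Geostrophic balance rearranged: |∂P/∂n| = f ρ V_g
|∂P/∂n| = 5.46×10⁻⁵ × 1.03 × 7.00 = 3.94×10⁻⁴ Pa/m

3.94×10⁻⁴ Pa/m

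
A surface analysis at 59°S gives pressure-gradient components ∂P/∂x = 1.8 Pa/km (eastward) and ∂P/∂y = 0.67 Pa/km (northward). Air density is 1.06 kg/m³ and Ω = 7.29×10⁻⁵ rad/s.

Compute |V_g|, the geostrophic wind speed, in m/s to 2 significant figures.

14 m/s

Coriolis parameter at 59°S:
f = 2Ω sin φ = 2 × 7.29×10⁻⁵ × sin 59° = 1.25×10⁻⁴ s⁻¹
In the Southern Hemisphere f is negative: f = −1.25×10⁻⁴ s⁻¹.
Component geostrophic relations (x east, y north):
u_g = −(1/(fρ)) ∂P/∂y,  v_g = (1/(fρ)) ∂P/∂x
u_g = −(0.67×10⁻³)/(−1.25×10⁻⁴ × 1.06) = 5.06 m/s;  v_g = (1.8×10⁻³)/(−1.25×10⁻⁴ × 1.06) = −13.6 m/s
|V_g| = √(u_g² + v_g²) = 14.5 m/s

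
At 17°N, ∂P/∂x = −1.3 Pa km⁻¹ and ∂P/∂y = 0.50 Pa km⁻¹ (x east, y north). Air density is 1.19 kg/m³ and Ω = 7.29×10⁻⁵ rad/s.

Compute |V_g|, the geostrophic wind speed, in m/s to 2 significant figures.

27 m/s

Coriolis parameter at 17°N:
f = 2Ω sin φ = 2 × 7.29×10⁻⁵ × sin 17° = 4.26×10⁻⁵ s⁻¹
Component geostrophic relations (x east, y north):
u_g = −(1/(fρ)) ∂P/∂y,  v_g = (1/(fρ)) ∂P/∂x
u_g = −(0.50×10⁻³)/(4.26×10⁻⁵ × 1.19) = −9.86 m/s;  v_g = (−1.3×10⁻³)/(4.26×10⁻⁵ × 1.19) = −25.6 m/s
|V_g| = √(u_g² + v_g²) = 27.5 m/s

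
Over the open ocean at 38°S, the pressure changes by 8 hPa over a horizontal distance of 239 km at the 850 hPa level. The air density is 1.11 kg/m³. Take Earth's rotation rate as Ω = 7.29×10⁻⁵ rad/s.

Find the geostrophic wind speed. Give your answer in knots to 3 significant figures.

65.3 knots

Coriolis parameter at 38°S:
f = 2Ω sin φ = 2 × 7.29×10⁻⁵ × sin 38° = 8.98×10⁻⁵ s⁻¹
Pressure gradient: |∂P/∂n| = 800 Pa / 239000 m = 3.35×10⁻³ Pa/m
Geostrophic balance (pressure-gradient force = Coriolis force):
V_g = (1/(fρ)) |∂P/∂n| = 3.35×10⁻³ / (8.98×10⁻⁵ × 1.11) = 33.6 m/s
Converting: 33.6 m/s × 1.944 = 65.3 knots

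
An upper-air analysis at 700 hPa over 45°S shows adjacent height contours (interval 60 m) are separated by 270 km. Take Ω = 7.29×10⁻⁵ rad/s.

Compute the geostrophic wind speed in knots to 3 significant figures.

Coriolis parameter at 45°S:
f = 2Ω sin φ = 2 × 7.29×10⁻⁵ × sin 45° = 1.03×10⁻⁴ s⁻¹
Height gradient: |∂Z/∂n| = 60 m / 270000 m = 2.22×10⁻⁴
On a pressure surface, geostrophic balance gives V_g = (g/f)|∂Z/∂n|:
V_g = 9.81 × 2.22×10⁻⁴ / 1.03×10⁻⁴ = 21.1 m/s
Converting: 21.1 m/s × 1.944 = 41.1 knots

41.1 knots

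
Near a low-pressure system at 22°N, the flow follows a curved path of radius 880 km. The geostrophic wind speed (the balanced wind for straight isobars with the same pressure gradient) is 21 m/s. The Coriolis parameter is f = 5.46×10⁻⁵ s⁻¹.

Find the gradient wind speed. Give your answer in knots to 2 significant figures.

31 knots

Around a low, centrifugal force acts outward with Coriolis, so pressure-gradient force balances both:
(1/ρ)|∂P/∂n| = fV + V²/R  →  V² + fR·V − fR·V_g = 0
With fR = 5.46×10⁻⁵ × 880×10³ m = 48.0 m/s:
V = [−fR + √((fR)² + 4 fR V_g)]/2 = [−48.0 + √(48.0² + 4×48.0×21)]/2 = 15.8 m/s
Subgeostrophic (V < V_g = 21 m/s), as expected around a low.
Converting: 15.8 m/s × 1.944 = 31 knots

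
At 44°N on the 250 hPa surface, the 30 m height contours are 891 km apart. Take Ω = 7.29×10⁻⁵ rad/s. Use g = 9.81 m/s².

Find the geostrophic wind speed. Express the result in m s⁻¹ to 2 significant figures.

Coriolis parameter at 44°N:
f = 2Ω sin φ = 2 × 7.29×10⁻⁵ × sin 44° = 1.01×10⁻⁴ s⁻¹
Height gradient: |∂Z/∂n| = 30 m / 891000 m = 3.37×10⁻⁵
On a pressure surface, geostrophic balance gives V_g = (g/f)|∂Z/∂n|:
V_g = 9.81 × 3.37×10⁻⁵ / 1.01×10⁻⁴ = 3.26 m/s

3.3 m s⁻¹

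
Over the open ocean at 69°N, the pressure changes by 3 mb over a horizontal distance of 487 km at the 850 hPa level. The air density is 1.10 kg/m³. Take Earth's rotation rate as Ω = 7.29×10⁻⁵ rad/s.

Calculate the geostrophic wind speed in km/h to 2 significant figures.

15 km/h

Coriolis parameter at 69°N:
f = 2Ω sin φ = 2 × 7.29×10⁻⁵ × sin 69° = 1.36×10⁻⁴ s⁻¹
Pressure gradient: |∂P/∂n| = 300 Pa / 487000 m = 6.16×10⁻⁴ Pa/m
Geostrophic balance (pressure-gradient force = Coriolis force):
V_g = (1/(fρ)) |∂P/∂n| = 6.16×10⁻⁴ / (1.36×10⁻⁴ × 1.10) = 4.11 m/s
Converting: 4.11 m/s × 3.6 = 15 km/h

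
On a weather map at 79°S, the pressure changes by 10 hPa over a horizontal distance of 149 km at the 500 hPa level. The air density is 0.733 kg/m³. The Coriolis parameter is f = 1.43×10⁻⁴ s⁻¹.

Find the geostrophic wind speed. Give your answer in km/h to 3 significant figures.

Pressure gradient: |∂P/∂n| = 1000 Pa / 149000 m = 6.71×10⁻³ Pa/m
Geostrophic balance (pressure-gradient force = Coriolis force):
V_g = (1/(fρ)) |∂P/∂n| = 6.71×10⁻³ / (1.43×10⁻⁴ × 0.733) = 64.0 m/s
Converting: 64.0 m/s × 3.6 = 231 km/h

231 km/h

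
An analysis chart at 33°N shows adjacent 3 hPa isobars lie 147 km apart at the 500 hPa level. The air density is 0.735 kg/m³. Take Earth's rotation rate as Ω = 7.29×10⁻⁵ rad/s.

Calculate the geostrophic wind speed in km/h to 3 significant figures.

Coriolis parameter at 33°N:
f = 2Ω sin φ = 2 × 7.29×10⁻⁵ × sin 33° = 7.94×10⁻⁵ s⁻¹
Pressure gradient: |∂P/∂n| = 300 Pa / 147000 m = 2.04×10⁻³ Pa/m
Geostrophic balance (pressure-gradient force = Coriolis force):
V_g = (1/(fρ)) |∂P/∂n| = 2.04×10⁻³ / (7.94×10⁻⁵ × 0.735) = 35.0 m/s
Converting: 35.0 m/s × 3.6 = 126 km/h

126 km/h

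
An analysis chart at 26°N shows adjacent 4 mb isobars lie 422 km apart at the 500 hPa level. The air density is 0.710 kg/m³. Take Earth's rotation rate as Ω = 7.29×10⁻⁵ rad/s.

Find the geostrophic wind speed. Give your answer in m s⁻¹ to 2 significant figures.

Coriolis parameter at 26°N:
f = 2Ω sin φ = 2 × 7.29×10⁻⁵ × sin 26° = 6.39×10⁻⁵ s⁻¹
Pressure gradient: |∂P/∂n| = 400 Pa / 422000 m = 9.48×10⁻⁴ Pa/m
Geostrophic balance (pressure-gradient force = Coriolis force):
V_g = (1/(fρ)) |∂P/∂n| = 9.48×10⁻⁴ / (6.39×10⁻⁵ × 0.710) = 20.9 m/s

21 m s⁻¹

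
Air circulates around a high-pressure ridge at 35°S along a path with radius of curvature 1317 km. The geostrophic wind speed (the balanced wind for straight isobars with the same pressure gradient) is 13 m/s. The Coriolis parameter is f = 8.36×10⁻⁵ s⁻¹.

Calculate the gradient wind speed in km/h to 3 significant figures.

54.2 km/h

Around a high, pressure-gradient force acts outward with centrifugal, so Coriolis balances both:
fV = (1/ρ)|∂P/∂n| + V²/R  →  V² − fR·V + fR·V_g = 0
With fR = 8.36×10⁻⁵ × 1317×10³ m = 110 m/s:
V = [fR − √((fR)² − 4 fR V_g)]/2 = [110 − √(110² − 4×110×13)]/2 = 15.1 m/s
Supergeostrophic (V > V_g = 13 m/s), as expected around a high.
Converting: 15.1 m/s × 3.6 = 54.2 km/h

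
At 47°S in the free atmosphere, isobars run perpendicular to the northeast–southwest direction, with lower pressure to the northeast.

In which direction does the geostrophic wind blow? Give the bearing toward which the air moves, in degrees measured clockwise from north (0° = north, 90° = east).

315°

The pressure-gradient force points toward the northeast (bearing 045°).
Geostrophic balance: in the Southern Hemisphere the Coriolis force deflects motion to the left, so the geostrophic wind blows 90° to the left of the pressure-gradient force (low pressure on the right).
Rotating 045° by 90° counterclockwise gives 315° — the wind blows toward the northwest.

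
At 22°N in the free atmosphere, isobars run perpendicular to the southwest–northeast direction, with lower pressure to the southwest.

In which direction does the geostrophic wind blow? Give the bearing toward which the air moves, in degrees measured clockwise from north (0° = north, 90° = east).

The pressure-gradient force points toward the southwest (bearing 225°).
Geostrophic balance: in the Northern Hemisphere the Coriolis force deflects motion to the right, so the geostrophic wind blows 90° to the right of the pressure-gradient force (low pressure on the left).
Rotating 225° by 90° clockwise gives 315° — the wind blows toward the northwest.

315°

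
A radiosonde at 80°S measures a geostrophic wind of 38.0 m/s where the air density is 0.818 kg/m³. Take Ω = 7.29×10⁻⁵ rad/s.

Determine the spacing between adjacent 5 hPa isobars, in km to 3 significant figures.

Coriolis parameter at 80°S:
f = 2Ω sin φ = 2 × 7.29×10⁻⁵ × sin 80° = 1.44×10⁻⁴ s⁻¹
Geostrophic balance rearranged: |∂P/∂n| = f ρ V_g
|∂P/∂n| = 1.44×10⁻⁴ × 0.818 × 38.0 = 4.46×10⁻³ Pa/m
Isobar spacing: Δn = ΔP/|∂P/∂n| = 500 Pa / 4.46×10⁻³ Pa/m = 112027 m ≈ 112 km

112 km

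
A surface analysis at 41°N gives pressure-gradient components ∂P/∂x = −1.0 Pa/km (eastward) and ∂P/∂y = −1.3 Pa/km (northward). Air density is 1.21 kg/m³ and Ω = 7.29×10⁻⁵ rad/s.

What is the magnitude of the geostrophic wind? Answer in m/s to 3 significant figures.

14.2 m/s

Coriolis parameter at 41°N:
f = 2Ω sin φ = 2 × 7.29×10⁻⁵ × sin 41° = 9.57×10⁻⁵ s⁻¹
Component geostrophic relations (x east, y north):
u_g = −(1/(fρ)) ∂P/∂y,  v_g = (1/(fρ)) ∂P/∂x
u_g = −(−1.3×10⁻³)/(9.57×10⁻⁵ × 1.21) = 11.2 m/s;  v_g = (−1.0×10⁻³)/(9.57×10⁻⁵ × 1.21) = −8.64 m/s
|V_g| = √(u_g² + v_g²) = 14.2 m/s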